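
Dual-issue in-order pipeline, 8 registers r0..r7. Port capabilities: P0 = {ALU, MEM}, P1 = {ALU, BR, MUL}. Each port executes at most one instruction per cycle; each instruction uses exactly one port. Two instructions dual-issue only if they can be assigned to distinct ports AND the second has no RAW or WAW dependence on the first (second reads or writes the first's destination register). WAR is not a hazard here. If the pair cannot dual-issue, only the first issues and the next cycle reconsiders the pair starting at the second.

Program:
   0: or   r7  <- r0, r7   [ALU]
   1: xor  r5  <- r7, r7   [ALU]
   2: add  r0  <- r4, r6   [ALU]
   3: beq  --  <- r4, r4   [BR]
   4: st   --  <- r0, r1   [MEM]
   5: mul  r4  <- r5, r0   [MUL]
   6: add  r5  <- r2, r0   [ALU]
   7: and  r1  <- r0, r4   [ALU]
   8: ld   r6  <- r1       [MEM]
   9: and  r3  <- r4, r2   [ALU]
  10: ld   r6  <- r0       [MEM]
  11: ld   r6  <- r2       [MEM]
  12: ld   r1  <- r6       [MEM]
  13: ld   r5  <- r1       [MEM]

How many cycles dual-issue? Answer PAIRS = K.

PAIRS = 4

0. or.ALU @i0  | RAW r7
1. xor.ALU;add.ALU @i1,i2  | dual
2. beq.BR;st.MEM @i3,i4  | dual
3. mul.MUL;add.ALU @i5,i6  | dual
4. and.ALU @i7  | RAW r1
5. ld.MEM;and.ALU @i8,i9  | dual
6. ld.MEM @i10  | no-port MEM/MEM
7. ld.MEM @i11  | no-port MEM/MEM
8. ld.MEM @i12  | no-port MEM/MEM
9. ld.MEM @i13  | tail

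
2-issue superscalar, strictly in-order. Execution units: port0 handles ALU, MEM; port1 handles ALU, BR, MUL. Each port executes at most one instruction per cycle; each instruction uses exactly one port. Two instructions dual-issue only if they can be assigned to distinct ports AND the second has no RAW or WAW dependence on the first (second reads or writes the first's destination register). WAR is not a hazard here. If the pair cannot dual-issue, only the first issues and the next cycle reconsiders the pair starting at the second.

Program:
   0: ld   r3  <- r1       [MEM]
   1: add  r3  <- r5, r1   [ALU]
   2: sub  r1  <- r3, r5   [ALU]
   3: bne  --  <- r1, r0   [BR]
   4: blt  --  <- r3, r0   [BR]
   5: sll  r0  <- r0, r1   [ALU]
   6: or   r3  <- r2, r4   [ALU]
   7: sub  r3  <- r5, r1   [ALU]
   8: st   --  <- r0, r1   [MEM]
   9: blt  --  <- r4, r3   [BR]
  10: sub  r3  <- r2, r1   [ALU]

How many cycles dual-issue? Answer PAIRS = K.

PAIRS = 3

0. ld.MEM @i0  | WAW r3
1. add.ALU @i1  | RAW r3
2. sub.ALU @i2  | RAW r1
3. bne.BR @i3  | no-port BR/BR
4. blt.BR+sll.ALU @i4+i5  | pair
5. or.ALU @i6  | WAW r3
6. sub.ALU+st.MEM @i7+i8  | pair
7. blt.BR+sub.ALU @i9+i10  | pair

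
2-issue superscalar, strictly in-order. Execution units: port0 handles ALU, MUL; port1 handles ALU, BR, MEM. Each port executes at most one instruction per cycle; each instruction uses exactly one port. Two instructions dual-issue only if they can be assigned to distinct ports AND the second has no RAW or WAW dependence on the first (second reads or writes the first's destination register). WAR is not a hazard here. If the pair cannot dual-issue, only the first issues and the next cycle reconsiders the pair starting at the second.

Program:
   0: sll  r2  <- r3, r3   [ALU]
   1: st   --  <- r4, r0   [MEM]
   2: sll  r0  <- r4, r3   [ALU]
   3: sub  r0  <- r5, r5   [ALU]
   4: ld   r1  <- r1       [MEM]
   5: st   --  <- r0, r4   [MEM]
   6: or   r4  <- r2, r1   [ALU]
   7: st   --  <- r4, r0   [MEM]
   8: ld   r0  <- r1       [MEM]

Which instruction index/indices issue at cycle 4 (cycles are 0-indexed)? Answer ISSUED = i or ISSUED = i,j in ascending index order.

ISSUED = 7

#0 head=0: sll.ALU st.MEM i0&i1 pair
#1 head=2: sll.ALU i2 WAW r0
#2 head=3: sub.ALU ld.MEM i3&i4 pair
#3 head=5: st.MEM or.ALU i5&i6 pair
#4 head=7: st.MEM i7 no-port MEM/MEM
#5 head=8: ld.MEM i8 tail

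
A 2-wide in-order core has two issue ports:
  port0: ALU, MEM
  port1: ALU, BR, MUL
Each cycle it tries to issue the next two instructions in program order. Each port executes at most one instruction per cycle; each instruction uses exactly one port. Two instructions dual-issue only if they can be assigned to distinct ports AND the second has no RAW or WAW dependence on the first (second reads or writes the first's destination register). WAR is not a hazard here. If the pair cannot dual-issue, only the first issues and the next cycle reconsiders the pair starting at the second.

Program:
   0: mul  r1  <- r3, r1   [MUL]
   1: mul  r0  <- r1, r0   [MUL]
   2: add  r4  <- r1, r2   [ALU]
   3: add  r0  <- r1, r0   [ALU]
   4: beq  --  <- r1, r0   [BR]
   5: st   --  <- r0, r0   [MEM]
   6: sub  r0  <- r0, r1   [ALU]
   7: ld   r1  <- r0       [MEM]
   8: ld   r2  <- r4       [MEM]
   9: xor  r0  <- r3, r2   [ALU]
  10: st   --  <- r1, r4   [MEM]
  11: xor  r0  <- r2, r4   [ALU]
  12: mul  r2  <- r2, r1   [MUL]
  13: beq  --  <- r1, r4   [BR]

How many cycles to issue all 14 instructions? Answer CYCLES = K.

[0] i0  mul.MUL  -- no-port MUL/MUL
[1] i1+i2  mul.MUL;add.ALU  -- pair
[2] i3  add.ALU  -- RAW r0
[3] i4+i5  beq.BR;st.MEM  -- pair
[4] i6  sub.ALU  -- RAW r0
[5] i7  ld.MEM  -- no-port MEM/MEM
[6] i8  ld.MEM  -- RAW r2
[7] i9+i10  xor.ALU;st.MEM  -- pair
[8] i11+i12  xor.ALU;mul.MUL  -- pair
[9] i13  beq.BR  -- tail

CYCLES = 10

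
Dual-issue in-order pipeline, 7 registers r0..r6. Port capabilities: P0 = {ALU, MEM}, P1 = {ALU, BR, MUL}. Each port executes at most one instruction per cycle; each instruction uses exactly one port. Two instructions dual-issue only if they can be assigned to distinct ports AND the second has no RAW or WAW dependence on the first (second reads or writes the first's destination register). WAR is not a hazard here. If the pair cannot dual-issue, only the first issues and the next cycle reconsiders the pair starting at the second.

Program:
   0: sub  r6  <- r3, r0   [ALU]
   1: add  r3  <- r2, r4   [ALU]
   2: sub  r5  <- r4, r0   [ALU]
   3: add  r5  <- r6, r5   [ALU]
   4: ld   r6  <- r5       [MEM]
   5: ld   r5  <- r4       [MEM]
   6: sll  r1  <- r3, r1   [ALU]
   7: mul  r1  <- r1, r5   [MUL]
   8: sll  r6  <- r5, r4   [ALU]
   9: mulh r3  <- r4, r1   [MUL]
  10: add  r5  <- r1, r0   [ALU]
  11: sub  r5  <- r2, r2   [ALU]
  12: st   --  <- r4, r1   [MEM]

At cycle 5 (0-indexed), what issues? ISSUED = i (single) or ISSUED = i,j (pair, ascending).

[0] i0&i1  sub.ALU+add.ALU  -- pair
[1] i2  sub.ALU  -- RAW+WAW r5
[2] i3  add.ALU  -- RAW r5
[3] i4  ld.MEM  -- no-port MEM/MEM
[4] i5&i6  ld.MEM+sll.ALU  -- pair
[5] i7&i8  mul.MUL+sll.ALU  -- pair
[6] i9&i10  mulh.MUL+add.ALU  -- pair
[7] i11&i12  sub.ALU+st.MEM  -- pair

ISSUED = 7,8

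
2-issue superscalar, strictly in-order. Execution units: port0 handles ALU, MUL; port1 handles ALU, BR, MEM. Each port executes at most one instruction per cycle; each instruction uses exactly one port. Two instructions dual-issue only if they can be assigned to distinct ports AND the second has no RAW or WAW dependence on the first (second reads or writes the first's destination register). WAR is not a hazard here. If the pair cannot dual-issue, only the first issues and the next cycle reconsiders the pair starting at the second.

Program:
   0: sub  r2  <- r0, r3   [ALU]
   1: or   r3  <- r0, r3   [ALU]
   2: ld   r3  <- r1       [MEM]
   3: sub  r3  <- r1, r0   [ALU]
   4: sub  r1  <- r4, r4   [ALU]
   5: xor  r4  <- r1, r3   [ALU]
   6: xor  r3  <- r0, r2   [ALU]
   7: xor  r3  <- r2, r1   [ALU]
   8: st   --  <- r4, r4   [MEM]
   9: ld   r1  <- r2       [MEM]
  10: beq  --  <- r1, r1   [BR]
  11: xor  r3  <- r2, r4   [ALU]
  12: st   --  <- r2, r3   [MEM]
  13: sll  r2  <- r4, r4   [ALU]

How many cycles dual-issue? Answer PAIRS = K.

  cy0 -> i0&i1 (sub/or) 2-wide
  cy1 -> i2 (ld) WAW r3
  cy2 -> i3&i4 (sub/sub) 2-wide
  cy3 -> i5&i6 (xor/xor) 2-wide
  cy4 -> i7&i8 (xor/st) 2-wide
  cy5 -> i9 (ld) no-port MEM/BR
  cy6 -> i10&i11 (beq/xor) 2-wide
  cy7 -> i12&i13 (st/sll) 2-wide

PAIRS = 6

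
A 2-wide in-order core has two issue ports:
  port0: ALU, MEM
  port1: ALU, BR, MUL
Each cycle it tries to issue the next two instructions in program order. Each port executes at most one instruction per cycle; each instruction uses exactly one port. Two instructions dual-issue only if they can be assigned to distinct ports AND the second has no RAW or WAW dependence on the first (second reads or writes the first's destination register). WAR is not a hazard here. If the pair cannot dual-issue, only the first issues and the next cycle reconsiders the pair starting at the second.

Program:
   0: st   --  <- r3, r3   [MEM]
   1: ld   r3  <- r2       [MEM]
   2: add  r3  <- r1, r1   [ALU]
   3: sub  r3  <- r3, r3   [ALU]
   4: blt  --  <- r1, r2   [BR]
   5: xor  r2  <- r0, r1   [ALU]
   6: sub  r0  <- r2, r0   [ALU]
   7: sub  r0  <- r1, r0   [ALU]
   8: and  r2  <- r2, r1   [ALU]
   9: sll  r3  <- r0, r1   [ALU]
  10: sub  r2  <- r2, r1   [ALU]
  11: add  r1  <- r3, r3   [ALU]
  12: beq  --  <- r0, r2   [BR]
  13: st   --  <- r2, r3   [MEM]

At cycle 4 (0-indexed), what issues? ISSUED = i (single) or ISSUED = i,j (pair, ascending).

ISSUED = 5

0. st @i0  | no-port MEM/MEM
1. ld @i1  | WAW r3
2. add @i2  | RAW+WAW r3
3. sub;blt @i3/i4  | dual
4. xor @i5  | RAW r2
5. sub @i6  | RAW+WAW r0
6. sub;and @i7/i8  | dual
7. sll;sub @i9/i10  | dual
8. add;beq @i11/i12  | dual
9. st @i13  | tail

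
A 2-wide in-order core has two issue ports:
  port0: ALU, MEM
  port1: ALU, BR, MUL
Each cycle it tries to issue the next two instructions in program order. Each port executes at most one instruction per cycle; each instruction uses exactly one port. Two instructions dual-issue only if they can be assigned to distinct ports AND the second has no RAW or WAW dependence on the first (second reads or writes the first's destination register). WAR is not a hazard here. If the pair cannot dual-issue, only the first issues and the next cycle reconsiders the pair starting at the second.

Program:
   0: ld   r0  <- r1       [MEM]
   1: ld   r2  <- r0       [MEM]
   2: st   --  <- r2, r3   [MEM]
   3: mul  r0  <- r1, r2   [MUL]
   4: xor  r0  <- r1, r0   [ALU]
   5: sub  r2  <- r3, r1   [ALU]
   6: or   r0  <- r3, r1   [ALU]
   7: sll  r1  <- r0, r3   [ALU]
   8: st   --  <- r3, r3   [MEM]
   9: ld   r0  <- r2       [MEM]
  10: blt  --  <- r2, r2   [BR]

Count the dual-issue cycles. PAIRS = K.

  cy0 -> i0 (ld) no-port MEM/MEM
  cy1 -> i1 (ld) no-port MEM/MEM
  cy2 -> i2&i3 (st mul) pair
  cy3 -> i4&i5 (xor sub) pair
  cy4 -> i6 (or) RAW r0
  cy5 -> i7&i8 (sll st) pair
  cy6 -> i9&i10 (ld blt) pair

PAIRS = 4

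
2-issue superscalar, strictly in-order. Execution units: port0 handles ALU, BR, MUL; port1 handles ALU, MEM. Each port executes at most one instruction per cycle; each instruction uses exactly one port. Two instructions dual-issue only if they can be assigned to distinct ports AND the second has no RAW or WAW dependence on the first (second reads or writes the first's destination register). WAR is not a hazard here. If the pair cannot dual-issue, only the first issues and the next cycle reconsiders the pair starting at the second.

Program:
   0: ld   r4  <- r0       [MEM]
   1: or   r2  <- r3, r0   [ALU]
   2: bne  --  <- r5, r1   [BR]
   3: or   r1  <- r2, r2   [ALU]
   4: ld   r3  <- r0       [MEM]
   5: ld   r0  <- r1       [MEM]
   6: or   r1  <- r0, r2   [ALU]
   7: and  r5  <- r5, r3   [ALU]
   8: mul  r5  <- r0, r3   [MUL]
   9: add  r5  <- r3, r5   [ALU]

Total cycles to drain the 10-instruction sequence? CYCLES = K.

CYCLES = 7

[0] i0&i1  ld+or  -- 2-wide
[1] i2&i3  bne+or  -- 2-wide
[2] i4  ld  -- no-port MEM/MEM
[3] i5  ld  -- RAW r0
[4] i6&i7  or+and  -- 2-wide
[5] i8  mul  -- RAW+WAW r5
[6] i9  add  -- tail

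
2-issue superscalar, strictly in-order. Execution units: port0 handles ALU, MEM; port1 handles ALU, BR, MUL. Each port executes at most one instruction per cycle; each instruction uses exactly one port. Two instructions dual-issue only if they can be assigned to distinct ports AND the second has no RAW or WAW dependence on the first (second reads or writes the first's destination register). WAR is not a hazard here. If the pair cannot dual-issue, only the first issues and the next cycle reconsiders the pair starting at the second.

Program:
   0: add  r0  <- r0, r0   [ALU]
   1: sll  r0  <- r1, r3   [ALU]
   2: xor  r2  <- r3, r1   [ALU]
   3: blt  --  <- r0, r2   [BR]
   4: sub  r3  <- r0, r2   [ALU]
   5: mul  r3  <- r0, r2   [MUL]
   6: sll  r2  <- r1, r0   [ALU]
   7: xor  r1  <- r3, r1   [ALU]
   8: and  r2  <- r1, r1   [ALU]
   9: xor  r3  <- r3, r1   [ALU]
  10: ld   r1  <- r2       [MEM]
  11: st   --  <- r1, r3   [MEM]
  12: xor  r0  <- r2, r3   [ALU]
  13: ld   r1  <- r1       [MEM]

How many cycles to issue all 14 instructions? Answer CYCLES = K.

CYCLES = 9

t=0 i0:add ; WAW r0
t=1 i1+i2:sll;xor ; pair
t=2 i3+i4:blt;sub ; pair
t=3 i5+i6:mul;sll ; pair
t=4 i7:xor ; RAW r1
t=5 i8+i9:and;xor ; pair
t=6 i10:ld ; no-port MEM/MEM
t=7 i11+i12:st;xor ; pair
t=8 i13:ld ; tail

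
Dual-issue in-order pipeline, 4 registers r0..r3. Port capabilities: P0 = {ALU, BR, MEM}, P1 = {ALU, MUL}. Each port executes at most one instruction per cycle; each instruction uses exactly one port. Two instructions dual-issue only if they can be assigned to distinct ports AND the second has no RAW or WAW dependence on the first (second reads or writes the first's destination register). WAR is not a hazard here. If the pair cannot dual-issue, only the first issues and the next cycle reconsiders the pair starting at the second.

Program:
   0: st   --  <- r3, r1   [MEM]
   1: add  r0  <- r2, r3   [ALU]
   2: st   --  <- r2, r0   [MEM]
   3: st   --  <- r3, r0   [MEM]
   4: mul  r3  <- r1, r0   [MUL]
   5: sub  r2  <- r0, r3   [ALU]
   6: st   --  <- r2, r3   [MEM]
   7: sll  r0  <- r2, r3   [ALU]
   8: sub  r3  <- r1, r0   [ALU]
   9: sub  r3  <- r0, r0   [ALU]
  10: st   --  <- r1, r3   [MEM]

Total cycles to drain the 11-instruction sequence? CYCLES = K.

CYCLES = 8

  cy0 -> i0&i1 (st.MEM add.ALU) pair
  cy1 -> i2 (st.MEM) no-port MEM/MEM
  cy2 -> i3&i4 (st.MEM mul.MUL) pair
  cy3 -> i5 (sub.ALU) RAW r2
  cy4 -> i6&i7 (st.MEM sll.ALU) pair
  cy5 -> i8 (sub.ALU) WAW r3
  cy6 -> i9 (sub.ALU) RAW r3
  cy7 -> i10 (st.MEM) tail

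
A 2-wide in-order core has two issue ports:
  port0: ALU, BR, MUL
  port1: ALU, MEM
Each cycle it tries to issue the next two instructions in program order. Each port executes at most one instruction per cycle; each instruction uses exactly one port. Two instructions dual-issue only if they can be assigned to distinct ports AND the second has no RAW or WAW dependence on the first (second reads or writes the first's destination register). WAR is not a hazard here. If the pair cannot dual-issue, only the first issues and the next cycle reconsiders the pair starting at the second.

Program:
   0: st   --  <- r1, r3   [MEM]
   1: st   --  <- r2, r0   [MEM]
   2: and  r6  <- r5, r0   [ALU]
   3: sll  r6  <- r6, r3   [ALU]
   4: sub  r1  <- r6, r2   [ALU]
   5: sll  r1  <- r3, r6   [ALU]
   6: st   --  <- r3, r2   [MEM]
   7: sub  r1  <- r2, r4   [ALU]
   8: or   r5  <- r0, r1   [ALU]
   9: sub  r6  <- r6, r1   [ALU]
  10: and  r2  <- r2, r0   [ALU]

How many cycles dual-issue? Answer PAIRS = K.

c0: i0 st  no-port MEM/MEM
c1: i1+i2 st/and  pair
c2: i3 sll  RAW r6
c3: i4 sub  WAW r1
c4: i5+i6 sll/st  pair
c5: i7 sub  RAW r1
c6: i8+i9 or/sub  pair
c7: i10 and  tail

PAIRS = 3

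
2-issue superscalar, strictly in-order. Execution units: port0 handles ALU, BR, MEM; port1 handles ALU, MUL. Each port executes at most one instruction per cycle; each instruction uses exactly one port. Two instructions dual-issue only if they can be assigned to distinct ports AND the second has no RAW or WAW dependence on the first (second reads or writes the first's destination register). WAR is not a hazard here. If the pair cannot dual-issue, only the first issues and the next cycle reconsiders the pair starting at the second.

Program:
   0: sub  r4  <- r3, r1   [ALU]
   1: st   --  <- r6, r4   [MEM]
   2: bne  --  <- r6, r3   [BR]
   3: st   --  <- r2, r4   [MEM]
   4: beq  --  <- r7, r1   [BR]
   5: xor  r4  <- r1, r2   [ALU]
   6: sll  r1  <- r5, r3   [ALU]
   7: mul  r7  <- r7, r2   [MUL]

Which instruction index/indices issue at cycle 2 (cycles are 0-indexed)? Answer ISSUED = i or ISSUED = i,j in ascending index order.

ISSUED = 2

  cy0 -> i0 (sub.ALU) RAW r4
  cy1 -> i1 (st.MEM) no-port MEM/BR
  cy2 -> i2 (bne.BR) no-port BR/MEM
  cy3 -> i3 (st.MEM) no-port MEM/BR
  cy4 -> i4,i5 (beq.BR/xor.ALU) 2-wide
  cy5 -> i6,i7 (sll.ALU/mul.MUL) 2-wide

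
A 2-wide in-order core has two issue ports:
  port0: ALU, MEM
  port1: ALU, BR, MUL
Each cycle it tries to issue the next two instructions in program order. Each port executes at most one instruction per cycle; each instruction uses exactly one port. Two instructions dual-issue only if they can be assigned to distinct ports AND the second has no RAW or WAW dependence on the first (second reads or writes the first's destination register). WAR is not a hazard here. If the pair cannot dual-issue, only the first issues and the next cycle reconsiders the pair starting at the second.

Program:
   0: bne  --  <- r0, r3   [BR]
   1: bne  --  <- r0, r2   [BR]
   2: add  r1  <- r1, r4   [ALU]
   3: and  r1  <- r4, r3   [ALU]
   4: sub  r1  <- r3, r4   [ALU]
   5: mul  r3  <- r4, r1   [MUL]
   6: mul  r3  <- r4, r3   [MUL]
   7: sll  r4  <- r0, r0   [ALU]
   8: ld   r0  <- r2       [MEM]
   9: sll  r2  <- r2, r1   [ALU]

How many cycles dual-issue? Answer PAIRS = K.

c0: i0 bne  no-port BR/BR
c1: i1/i2 bne;add  pair
c2: i3 and  WAW r1
c3: i4 sub  RAW r1
c4: i5 mul  no-port MUL/MUL
c5: i6/i7 mul;sll  pair
c6: i8/i9 ld;sll  pair

PAIRS = 3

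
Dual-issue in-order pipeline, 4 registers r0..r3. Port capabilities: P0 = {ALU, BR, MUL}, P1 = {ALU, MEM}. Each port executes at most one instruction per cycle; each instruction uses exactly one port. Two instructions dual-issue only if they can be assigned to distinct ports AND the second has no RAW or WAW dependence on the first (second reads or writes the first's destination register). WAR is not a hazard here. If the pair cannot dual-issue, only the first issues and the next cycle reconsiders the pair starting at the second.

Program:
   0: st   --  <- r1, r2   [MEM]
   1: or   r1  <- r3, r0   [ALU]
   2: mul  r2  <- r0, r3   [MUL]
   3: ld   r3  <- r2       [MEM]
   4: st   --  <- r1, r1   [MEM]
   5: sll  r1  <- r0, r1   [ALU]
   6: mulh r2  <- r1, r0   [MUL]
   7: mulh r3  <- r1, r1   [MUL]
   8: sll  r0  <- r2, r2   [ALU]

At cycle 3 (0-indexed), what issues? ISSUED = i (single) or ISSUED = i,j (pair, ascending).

c0: i0,i1 st+or  pair
c1: i2 mul  RAW r2
c2: i3 ld  no-port MEM/MEM
c3: i4,i5 st+sll  pair
c4: i6 mulh  no-port MUL/MUL
c5: i7,i8 mulh+sll  pair

ISSUED = 4,5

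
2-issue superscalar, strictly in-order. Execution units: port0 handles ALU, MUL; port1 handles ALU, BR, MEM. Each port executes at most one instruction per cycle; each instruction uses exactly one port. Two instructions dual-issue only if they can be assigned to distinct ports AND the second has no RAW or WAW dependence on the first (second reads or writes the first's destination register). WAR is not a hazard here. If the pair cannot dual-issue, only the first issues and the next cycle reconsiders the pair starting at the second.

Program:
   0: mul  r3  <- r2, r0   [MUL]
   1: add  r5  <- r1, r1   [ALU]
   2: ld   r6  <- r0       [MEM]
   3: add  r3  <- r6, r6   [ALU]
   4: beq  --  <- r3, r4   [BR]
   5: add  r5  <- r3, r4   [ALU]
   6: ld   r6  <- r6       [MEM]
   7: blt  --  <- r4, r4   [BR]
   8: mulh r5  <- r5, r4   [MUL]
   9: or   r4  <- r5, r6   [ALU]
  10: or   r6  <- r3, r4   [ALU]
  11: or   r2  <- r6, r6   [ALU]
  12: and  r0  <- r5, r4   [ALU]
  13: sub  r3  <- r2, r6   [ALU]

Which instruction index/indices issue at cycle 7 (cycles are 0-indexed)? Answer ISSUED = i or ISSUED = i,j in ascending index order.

ISSUED = 10

c0: i0,i1 mul/add  dual
c1: i2 ld  RAW r6
c2: i3 add  RAW r3
c3: i4,i5 beq/add  dual
c4: i6 ld  no-port MEM/BR
c5: i7,i8 blt/mulh  dual
c6: i9 or  RAW r4
c7: i10 or  RAW r6
c8: i11,i12 or/and  dual
c9: i13 sub  tail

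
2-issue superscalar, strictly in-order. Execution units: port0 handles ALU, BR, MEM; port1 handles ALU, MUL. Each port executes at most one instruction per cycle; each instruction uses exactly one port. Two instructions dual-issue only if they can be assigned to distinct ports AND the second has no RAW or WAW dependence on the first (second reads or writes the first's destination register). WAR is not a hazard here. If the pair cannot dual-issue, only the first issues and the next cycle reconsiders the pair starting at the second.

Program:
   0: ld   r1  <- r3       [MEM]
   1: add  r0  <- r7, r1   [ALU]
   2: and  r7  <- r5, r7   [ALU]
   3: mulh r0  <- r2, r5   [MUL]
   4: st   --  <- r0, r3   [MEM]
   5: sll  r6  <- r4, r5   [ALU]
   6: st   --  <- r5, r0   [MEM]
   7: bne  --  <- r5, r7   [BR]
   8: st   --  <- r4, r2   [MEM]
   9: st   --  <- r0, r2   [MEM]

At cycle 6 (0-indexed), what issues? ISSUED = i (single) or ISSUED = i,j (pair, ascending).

ISSUED = 8

  cy0 -> i0 (ld.MEM) RAW r1
  cy1 -> i1/i2 (add.ALU+and.ALU) pair
  cy2 -> i3 (mulh.MUL) RAW r0
  cy3 -> i4/i5 (st.MEM+sll.ALU) pair
  cy4 -> i6 (st.MEM) no-port MEM/BR
  cy5 -> i7 (bne.BR) no-port BR/MEM
  cy6 -> i8 (st.MEM) no-port MEM/MEM
  cy7 -> i9 (st.MEM) tail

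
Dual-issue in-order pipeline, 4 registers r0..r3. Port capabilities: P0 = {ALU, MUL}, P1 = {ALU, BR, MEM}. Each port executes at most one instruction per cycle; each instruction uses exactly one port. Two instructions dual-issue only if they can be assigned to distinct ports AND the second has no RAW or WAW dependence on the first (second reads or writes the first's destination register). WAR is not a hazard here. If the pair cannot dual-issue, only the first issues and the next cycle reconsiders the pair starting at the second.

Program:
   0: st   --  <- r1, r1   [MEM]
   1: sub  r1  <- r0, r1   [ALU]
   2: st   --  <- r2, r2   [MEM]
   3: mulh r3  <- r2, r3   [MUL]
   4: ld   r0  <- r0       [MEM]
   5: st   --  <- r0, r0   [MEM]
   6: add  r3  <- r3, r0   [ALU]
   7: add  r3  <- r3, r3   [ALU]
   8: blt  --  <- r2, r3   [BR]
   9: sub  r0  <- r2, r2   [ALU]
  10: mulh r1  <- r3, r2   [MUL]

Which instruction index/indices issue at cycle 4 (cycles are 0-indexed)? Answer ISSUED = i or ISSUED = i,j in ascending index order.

ISSUED = 7

c0: i0+i1 st.MEM sub.ALU  2-wide
c1: i2+i3 st.MEM mulh.MUL  2-wide
c2: i4 ld.MEM  no-port MEM/MEM
c3: i5+i6 st.MEM add.ALU  2-wide
c4: i7 add.ALU  RAW r3
c5: i8+i9 blt.BR sub.ALU  2-wide
c6: i10 mulh.MUL  tail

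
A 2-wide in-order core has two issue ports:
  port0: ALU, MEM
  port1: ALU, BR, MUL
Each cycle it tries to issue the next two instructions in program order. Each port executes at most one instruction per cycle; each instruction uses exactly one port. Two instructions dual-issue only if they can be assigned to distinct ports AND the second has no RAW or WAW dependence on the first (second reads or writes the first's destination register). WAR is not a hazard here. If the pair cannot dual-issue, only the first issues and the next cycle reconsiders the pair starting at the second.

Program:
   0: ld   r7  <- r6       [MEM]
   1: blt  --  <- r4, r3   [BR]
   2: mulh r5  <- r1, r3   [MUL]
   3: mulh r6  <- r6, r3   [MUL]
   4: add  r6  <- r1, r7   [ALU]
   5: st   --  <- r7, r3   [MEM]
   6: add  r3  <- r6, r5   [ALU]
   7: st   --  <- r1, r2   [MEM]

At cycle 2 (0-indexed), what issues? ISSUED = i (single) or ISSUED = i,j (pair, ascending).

#0 head=0: ld;blt i0,i1 2-wide
#1 head=2: mulh i2 no-port MUL/MUL
#2 head=3: mulh i3 WAW r6
#3 head=4: add;st i4,i5 2-wide
#4 head=6: add;st i6,i7 2-wide

ISSUED = 3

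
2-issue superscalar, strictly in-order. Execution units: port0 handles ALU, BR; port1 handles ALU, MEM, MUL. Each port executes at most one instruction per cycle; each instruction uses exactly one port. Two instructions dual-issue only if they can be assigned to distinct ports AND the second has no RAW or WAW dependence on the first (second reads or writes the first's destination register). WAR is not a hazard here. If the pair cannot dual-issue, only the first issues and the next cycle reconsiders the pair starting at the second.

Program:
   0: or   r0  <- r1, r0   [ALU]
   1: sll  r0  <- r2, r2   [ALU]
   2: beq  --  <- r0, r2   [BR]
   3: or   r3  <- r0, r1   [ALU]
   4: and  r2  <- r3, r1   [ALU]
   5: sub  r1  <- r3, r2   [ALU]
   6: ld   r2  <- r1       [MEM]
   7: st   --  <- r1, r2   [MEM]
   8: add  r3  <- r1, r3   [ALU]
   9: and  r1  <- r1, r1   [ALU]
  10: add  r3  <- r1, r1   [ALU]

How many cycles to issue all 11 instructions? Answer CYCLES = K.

CYCLES = 9

[0] i0  or.ALU  -- WAW r0
[1] i1  sll.ALU  -- RAW r0
[2] i2,i3  beq.BR+or.ALU  -- 2-wide
[3] i4  and.ALU  -- RAW r2
[4] i5  sub.ALU  -- RAW r1
[5] i6  ld.MEM  -- no-port MEM/MEM
[6] i7,i8  st.MEM+add.ALU  -- 2-wide
[7] i9  and.ALU  -- RAW r1
[8] i10  add.ALU  -- tail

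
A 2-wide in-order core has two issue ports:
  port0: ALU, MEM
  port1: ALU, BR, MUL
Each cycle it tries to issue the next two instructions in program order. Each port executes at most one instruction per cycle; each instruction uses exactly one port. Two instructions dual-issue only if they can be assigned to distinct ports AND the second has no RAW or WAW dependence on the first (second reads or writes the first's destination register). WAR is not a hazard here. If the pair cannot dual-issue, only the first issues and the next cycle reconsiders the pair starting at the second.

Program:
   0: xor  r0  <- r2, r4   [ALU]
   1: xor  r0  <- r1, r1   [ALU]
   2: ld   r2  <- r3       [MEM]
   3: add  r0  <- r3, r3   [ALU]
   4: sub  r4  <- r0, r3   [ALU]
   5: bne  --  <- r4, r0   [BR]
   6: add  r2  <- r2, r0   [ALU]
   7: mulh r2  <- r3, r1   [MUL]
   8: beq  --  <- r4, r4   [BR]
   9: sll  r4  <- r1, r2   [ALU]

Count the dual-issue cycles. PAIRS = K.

PAIRS = 3

c0: i0 xor  WAW r0
c1: i1,i2 xor;ld  2-wide
c2: i3 add  RAW r0
c3: i4 sub  RAW r4
c4: i5,i6 bne;add  2-wide
c5: i7 mulh  no-port MUL/BR
c6: i8,i9 beq;sll  2-wide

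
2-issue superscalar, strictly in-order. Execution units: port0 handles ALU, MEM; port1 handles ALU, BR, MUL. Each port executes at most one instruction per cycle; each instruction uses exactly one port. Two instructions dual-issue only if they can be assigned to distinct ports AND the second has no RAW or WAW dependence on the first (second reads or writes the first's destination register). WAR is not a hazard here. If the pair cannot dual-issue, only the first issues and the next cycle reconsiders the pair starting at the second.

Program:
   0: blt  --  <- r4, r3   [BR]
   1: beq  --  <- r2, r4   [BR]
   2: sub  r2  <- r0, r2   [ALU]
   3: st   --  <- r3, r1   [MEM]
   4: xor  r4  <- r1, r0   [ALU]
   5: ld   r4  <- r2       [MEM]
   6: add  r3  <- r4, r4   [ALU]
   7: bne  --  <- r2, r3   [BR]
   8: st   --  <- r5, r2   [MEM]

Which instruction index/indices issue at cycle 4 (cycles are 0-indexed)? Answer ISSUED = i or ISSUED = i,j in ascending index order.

[0] i0  blt  -- no-port BR/BR
[1] i1+i2  beq sub  -- pair
[2] i3+i4  st xor  -- pair
[3] i5  ld  -- RAW r4
[4] i6  add  -- RAW r3
[5] i7+i8  bne st  -- pair

ISSUED = 6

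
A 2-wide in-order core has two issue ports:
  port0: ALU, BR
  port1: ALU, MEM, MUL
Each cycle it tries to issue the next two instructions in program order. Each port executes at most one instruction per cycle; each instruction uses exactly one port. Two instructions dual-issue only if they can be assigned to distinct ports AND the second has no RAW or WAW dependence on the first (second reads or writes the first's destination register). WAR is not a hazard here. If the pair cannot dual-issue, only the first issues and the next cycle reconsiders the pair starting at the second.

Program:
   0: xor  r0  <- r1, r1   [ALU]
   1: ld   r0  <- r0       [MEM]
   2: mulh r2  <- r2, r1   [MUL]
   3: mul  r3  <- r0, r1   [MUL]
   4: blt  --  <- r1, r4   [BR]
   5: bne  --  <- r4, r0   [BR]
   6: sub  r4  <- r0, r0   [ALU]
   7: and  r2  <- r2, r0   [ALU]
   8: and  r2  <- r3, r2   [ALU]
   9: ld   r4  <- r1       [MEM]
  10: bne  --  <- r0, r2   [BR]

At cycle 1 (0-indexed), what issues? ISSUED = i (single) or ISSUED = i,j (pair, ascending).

ISSUED = 1

c0: i0 xor.ALU  RAW+WAW r0
c1: i1 ld.MEM  no-port MEM/MUL
c2: i2 mulh.MUL  no-port MUL/MUL
c3: i3,i4 mul.MUL blt.BR  2-wide
c4: i5,i6 bne.BR sub.ALU  2-wide
c5: i7 and.ALU  RAW+WAW r2
c6: i8,i9 and.ALU ld.MEM  2-wide
c7: i10 bne.BR  tail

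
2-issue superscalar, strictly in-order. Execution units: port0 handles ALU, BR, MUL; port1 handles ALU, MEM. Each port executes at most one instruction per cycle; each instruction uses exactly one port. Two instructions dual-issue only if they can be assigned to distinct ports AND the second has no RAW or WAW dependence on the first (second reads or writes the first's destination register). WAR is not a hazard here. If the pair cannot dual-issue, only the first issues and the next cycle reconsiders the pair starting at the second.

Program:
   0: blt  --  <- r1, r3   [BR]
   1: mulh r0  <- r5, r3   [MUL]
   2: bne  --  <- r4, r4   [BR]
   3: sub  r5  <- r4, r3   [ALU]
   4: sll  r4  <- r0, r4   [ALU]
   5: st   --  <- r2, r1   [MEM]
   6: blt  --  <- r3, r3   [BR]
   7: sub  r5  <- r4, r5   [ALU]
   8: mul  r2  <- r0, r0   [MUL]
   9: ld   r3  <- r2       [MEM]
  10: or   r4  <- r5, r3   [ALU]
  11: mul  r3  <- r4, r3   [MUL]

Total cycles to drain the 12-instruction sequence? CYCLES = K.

  cy0 -> i0 (blt) no-port BR/MUL
  cy1 -> i1 (mulh) no-port MUL/BR
  cy2 -> i2/i3 (bne;sub) 2-wide
  cy3 -> i4/i5 (sll;st) 2-wide
  cy4 -> i6/i7 (blt;sub) 2-wide
  cy5 -> i8 (mul) RAW r2
  cy6 -> i9 (ld) RAW r3
  cy7 -> i10 (or) RAW r4
  cy8 -> i11 (mul) tail

CYCLES = 9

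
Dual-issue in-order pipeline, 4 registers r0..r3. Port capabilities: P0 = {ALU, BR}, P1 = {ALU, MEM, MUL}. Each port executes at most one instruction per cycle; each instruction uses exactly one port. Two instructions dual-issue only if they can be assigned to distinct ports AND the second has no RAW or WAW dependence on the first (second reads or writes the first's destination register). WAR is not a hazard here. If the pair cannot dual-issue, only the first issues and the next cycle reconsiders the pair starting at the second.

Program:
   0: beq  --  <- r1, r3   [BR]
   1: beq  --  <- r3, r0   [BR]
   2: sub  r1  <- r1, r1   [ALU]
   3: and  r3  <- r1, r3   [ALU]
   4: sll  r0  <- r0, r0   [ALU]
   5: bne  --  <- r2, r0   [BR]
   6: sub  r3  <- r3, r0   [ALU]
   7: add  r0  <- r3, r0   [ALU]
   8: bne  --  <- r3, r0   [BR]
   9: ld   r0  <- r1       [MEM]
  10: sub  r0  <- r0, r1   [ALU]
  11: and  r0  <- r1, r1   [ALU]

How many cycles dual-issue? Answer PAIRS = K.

c0: i0 beq.BR  no-port BR/BR
c1: i1+i2 beq.BR sub.ALU  2-wide
c2: i3+i4 and.ALU sll.ALU  2-wide
c3: i5+i6 bne.BR sub.ALU  2-wide
c4: i7 add.ALU  RAW r0
c5: i8+i9 bne.BR ld.MEM  2-wide
c6: i10 sub.ALU  WAW r0
c7: i11 and.ALU  tail

PAIRS = 4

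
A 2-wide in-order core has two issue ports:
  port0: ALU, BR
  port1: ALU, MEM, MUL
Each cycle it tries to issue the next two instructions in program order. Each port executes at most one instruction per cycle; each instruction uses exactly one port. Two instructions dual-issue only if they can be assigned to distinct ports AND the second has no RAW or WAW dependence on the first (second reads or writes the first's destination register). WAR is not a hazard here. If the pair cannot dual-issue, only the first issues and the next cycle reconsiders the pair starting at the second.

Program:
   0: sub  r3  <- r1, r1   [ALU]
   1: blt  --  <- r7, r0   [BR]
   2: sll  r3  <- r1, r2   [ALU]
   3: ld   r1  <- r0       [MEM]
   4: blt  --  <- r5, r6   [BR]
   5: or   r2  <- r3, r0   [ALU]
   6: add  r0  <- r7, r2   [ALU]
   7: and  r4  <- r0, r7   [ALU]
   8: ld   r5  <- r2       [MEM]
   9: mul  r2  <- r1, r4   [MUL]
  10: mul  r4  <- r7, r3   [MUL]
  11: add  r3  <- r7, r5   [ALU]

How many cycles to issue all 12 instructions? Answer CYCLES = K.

c0: i0/i1 sub.ALU;blt.BR  pair
c1: i2/i3 sll.ALU;ld.MEM  pair
c2: i4/i5 blt.BR;or.ALU  pair
c3: i6 add.ALU  RAW r0
c4: i7/i8 and.ALU;ld.MEM  pair
c5: i9 mul.MUL  no-port MUL/MUL
c6: i10/i11 mul.MUL;add.ALU  pair

CYCLES = 7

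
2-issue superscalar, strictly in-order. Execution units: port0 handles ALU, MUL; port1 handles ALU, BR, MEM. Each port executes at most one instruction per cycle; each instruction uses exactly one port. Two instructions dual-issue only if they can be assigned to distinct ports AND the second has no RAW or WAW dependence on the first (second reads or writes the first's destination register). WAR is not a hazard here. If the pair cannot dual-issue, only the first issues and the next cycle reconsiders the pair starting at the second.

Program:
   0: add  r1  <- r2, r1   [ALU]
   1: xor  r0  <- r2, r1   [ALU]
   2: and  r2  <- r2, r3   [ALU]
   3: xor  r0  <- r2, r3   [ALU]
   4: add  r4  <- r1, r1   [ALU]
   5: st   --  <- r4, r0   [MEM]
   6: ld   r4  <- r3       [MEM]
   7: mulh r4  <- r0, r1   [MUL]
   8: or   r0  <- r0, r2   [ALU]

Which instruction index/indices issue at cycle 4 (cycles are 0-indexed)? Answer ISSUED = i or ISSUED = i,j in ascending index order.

ISSUED = 6

0. add.ALU @i0  | RAW r1
1. xor.ALU+and.ALU @i1/i2  | 2-wide
2. xor.ALU+add.ALU @i3/i4  | 2-wide
3. st.MEM @i5  | no-port MEM/MEM
4. ld.MEM @i6  | WAW r4
5. mulh.MUL+or.ALU @i7/i8  | 2-wide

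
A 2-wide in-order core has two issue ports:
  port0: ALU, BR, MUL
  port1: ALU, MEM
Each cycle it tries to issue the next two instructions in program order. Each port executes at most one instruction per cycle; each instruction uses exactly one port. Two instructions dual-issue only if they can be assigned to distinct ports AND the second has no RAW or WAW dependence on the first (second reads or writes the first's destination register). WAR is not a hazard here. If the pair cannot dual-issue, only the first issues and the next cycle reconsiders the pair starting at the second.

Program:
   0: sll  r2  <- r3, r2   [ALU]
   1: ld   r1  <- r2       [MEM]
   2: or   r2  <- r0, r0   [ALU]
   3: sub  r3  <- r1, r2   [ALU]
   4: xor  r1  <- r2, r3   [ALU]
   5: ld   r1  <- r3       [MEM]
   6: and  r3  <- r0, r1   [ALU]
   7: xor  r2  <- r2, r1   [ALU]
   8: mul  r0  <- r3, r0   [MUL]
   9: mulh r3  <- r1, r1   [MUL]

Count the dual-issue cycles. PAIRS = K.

t=0 i0:sll.ALU ; RAW r2
t=1 i1,i2:ld.MEM+or.ALU ; dual
t=2 i3:sub.ALU ; RAW r3
t=3 i4:xor.ALU ; WAW r1
t=4 i5:ld.MEM ; RAW r1
t=5 i6,i7:and.ALU+xor.ALU ; dual
t=6 i8:mul.MUL ; no-port MUL/MUL
t=7 i9:mulh.MUL ; tail

PAIRS = 2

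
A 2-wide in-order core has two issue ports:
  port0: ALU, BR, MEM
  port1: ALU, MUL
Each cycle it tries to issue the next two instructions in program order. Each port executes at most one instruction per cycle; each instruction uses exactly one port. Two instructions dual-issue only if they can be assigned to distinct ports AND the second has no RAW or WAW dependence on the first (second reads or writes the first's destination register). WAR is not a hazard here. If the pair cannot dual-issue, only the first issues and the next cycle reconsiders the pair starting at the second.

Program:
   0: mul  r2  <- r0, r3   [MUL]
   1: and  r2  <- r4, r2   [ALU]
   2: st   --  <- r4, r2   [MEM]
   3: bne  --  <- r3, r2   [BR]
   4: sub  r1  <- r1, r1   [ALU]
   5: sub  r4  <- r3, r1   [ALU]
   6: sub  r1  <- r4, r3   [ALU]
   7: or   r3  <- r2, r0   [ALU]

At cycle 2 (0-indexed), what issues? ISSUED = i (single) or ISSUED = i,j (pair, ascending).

ISSUED = 2

  cy0 -> i0 (mul) RAW+WAW r2
  cy1 -> i1 (and) RAW r2
  cy2 -> i2 (st) no-port MEM/BR
  cy3 -> i3+i4 (bne+sub) pair
  cy4 -> i5 (sub) RAW r4
  cy5 -> i6+i7 (sub+or) pair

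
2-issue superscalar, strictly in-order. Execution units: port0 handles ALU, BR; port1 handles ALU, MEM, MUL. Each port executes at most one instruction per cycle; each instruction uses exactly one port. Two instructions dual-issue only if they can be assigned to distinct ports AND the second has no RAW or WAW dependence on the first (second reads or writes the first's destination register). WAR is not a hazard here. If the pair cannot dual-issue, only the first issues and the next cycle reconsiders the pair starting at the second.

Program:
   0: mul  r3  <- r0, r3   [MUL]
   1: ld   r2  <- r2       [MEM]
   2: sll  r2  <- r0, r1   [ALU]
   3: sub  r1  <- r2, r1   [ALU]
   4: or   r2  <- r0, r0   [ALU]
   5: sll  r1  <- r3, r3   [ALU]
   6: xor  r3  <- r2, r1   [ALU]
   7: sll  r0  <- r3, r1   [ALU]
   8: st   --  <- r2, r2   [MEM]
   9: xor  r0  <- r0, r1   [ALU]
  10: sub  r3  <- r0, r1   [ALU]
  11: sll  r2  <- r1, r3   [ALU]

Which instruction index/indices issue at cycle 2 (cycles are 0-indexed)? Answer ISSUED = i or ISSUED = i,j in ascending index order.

#0 head=0: mul.MUL i0 no-port MUL/MEM
#1 head=1: ld.MEM i1 WAW r2
#2 head=2: sll.ALU i2 RAW r2
#3 head=3: sub.ALU+or.ALU i3,i4 dual
#4 head=5: sll.ALU i5 RAW r1
#5 head=6: xor.ALU i6 RAW r3
#6 head=7: sll.ALU+st.MEM i7,i8 dual
#7 head=9: xor.ALU i9 RAW r0
#8 head=10: sub.ALU i10 RAW r3
#9 head=11: sll.ALU i11 tail

ISSUED = 2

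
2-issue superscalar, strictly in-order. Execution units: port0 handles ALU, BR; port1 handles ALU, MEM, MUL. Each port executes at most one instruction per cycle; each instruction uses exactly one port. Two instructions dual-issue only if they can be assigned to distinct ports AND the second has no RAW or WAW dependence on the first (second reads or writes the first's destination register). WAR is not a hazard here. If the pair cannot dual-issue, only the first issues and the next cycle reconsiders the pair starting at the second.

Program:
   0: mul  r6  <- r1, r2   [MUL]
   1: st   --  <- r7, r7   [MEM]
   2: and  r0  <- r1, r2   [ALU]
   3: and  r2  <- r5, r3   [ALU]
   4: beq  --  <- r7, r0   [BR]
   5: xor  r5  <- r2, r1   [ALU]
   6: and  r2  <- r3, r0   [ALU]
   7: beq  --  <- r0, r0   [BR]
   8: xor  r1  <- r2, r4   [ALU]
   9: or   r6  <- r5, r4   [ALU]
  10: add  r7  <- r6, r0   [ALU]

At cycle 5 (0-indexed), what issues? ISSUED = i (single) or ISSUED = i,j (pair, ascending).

ISSUED = 9

c0: i0 mul  no-port MUL/MEM
c1: i1&i2 st;and  2-wide
c2: i3&i4 and;beq  2-wide
c3: i5&i6 xor;and  2-wide
c4: i7&i8 beq;xor  2-wide
c5: i9 or  RAW r6
c6: i10 add  tail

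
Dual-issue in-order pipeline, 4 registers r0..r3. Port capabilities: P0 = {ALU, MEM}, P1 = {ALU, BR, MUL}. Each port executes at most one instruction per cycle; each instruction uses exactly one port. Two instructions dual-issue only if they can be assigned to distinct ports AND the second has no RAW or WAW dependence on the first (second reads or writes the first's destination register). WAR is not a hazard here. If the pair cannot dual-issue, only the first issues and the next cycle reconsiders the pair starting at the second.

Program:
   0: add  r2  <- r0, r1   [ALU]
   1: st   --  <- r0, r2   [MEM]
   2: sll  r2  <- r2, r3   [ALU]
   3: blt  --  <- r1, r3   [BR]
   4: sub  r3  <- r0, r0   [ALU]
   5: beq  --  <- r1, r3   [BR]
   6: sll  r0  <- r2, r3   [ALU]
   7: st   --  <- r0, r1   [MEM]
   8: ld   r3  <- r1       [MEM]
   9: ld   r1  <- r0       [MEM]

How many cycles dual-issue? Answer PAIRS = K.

PAIRS = 3

t=0 i0:add.ALU ; RAW r2
t=1 i1&i2:st.MEM sll.ALU ; pair
t=2 i3&i4:blt.BR sub.ALU ; pair
t=3 i5&i6:beq.BR sll.ALU ; pair
t=4 i7:st.MEM ; no-port MEM/MEM
t=5 i8:ld.MEM ; no-port MEM/MEM
t=6 i9:ld.MEM ; tail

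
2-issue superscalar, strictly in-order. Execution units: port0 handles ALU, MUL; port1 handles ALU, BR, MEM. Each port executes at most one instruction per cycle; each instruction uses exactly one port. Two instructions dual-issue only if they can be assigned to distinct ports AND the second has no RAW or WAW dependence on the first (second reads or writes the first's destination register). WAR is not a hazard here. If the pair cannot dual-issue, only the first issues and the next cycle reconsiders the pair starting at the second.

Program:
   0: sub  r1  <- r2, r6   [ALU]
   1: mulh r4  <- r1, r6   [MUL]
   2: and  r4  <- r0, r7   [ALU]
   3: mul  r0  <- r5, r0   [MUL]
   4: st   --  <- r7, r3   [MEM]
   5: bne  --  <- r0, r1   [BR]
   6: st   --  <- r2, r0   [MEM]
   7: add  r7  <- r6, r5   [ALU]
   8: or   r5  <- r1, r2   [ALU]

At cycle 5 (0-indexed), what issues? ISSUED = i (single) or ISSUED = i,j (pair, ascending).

c0: i0 sub.ALU  RAW r1
c1: i1 mulh.MUL  WAW r4
c2: i2+i3 and.ALU/mul.MUL  2-wide
c3: i4 st.MEM  no-port MEM/BR
c4: i5 bne.BR  no-port BR/MEM
c5: i6+i7 st.MEM/add.ALU  2-wide
c6: i8 or.ALU  tail

ISSUED = 6,7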